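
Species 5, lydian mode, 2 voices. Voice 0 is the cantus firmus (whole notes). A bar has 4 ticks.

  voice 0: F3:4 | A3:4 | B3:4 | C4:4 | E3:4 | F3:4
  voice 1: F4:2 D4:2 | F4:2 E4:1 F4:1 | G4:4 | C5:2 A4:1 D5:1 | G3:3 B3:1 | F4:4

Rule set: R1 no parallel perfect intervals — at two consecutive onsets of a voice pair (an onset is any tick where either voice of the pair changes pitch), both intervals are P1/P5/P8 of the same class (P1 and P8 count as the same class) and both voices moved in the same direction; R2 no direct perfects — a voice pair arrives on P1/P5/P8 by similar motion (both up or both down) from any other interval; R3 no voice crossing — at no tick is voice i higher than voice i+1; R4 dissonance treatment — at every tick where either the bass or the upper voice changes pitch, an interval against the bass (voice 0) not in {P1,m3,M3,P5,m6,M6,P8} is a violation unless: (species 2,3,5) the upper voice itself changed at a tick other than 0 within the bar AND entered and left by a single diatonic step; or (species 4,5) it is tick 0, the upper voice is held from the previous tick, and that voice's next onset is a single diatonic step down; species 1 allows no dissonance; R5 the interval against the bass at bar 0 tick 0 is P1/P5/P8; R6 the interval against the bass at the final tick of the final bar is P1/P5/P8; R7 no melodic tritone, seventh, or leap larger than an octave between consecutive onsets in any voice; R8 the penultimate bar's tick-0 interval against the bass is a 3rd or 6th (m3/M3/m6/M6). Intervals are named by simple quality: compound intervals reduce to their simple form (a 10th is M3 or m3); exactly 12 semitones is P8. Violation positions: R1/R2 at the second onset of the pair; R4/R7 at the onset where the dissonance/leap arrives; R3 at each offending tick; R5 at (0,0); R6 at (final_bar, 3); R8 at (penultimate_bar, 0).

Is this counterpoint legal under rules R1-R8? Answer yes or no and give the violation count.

No (5 violations)

bar 0: v0=F3 v1=F4 (P8)
bar 1: v0=A3 v1=F4 (m6)
bar 2: v0=B3 v1=G4 (m6)
bar 3: v0=C4 v1=C5 (P8)
bar 4: v0=E3 v1=G3 (m3)
bar 5: v0=F3 v1=F4 (P8)
  R2 @ bar3.0: B3/G4 m6 -> C4/C5 P8 similar
  R4 @ bar3.3: C4/D5 M2 untreated
  R7 @ bar4.0: D5->G3 leap 19st
  R2 @ bar5.0: E3/B3 P5 -> F3/F4 P8 similar
  R7 @ bar5.0: B3->F4 leap 6st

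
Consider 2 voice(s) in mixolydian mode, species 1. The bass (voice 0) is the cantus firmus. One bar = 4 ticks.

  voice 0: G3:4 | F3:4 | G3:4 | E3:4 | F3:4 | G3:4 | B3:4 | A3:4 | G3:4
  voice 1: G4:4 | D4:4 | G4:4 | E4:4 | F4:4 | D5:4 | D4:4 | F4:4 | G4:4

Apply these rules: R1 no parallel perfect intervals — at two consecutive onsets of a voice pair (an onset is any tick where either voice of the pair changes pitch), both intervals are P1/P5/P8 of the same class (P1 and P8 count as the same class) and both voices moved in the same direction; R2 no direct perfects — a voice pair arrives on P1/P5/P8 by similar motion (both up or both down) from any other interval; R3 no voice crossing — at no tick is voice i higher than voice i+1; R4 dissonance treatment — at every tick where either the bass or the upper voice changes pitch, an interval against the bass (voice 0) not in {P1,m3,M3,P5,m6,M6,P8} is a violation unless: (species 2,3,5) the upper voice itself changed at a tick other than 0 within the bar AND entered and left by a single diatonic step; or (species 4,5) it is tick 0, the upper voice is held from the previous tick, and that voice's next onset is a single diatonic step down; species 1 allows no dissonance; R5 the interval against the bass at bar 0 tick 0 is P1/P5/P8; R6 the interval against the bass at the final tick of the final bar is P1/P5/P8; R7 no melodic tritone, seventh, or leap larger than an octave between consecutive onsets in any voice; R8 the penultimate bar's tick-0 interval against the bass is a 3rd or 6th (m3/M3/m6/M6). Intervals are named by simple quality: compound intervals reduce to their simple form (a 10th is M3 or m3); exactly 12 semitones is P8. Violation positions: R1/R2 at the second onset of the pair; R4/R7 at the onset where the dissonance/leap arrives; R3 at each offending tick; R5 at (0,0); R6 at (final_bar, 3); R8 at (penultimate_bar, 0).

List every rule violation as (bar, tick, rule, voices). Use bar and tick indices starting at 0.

(2, 0, R2, (0, 1))
(3, 0, R1, (0, 1))
(4, 0, R1, (0, 1))
(5, 0, R2, (0, 1))

bar 0: v0=G3 v1=G4 downbeat P8
bar 1: v0=F3 v1=D4 downbeat M6
bar 2: v0=G3 v1=G4 downbeat P8
bar 3: v0=E3 v1=E4 downbeat P8
bar 4: v0=F3 v1=F4 downbeat P8
bar 5: v0=G3 v1=D5 downbeat P5
bar 6: v0=B3 v1=D4 downbeat m3
bar 7: v0=A3 v1=F4 downbeat m6
bar 8: v0=G3 v1=G4 downbeat P8
  -> R2 @ bar 2 tick 0 v(0, 1): F3/D4 M6 -> G3/G4 P8 similar
  -> R1 @ bar 3 tick 0 v(0, 1): G3/G4 P8 -> E3/E4 P8 similar
  -> R1 @ bar 4 tick 0 v(0, 1): E3/E4 P8 -> F3/F4 P8 similar
  -> R2 @ bar 5 tick 0 v(0, 1): F3/F4 P8 -> G3/D5 P5 similar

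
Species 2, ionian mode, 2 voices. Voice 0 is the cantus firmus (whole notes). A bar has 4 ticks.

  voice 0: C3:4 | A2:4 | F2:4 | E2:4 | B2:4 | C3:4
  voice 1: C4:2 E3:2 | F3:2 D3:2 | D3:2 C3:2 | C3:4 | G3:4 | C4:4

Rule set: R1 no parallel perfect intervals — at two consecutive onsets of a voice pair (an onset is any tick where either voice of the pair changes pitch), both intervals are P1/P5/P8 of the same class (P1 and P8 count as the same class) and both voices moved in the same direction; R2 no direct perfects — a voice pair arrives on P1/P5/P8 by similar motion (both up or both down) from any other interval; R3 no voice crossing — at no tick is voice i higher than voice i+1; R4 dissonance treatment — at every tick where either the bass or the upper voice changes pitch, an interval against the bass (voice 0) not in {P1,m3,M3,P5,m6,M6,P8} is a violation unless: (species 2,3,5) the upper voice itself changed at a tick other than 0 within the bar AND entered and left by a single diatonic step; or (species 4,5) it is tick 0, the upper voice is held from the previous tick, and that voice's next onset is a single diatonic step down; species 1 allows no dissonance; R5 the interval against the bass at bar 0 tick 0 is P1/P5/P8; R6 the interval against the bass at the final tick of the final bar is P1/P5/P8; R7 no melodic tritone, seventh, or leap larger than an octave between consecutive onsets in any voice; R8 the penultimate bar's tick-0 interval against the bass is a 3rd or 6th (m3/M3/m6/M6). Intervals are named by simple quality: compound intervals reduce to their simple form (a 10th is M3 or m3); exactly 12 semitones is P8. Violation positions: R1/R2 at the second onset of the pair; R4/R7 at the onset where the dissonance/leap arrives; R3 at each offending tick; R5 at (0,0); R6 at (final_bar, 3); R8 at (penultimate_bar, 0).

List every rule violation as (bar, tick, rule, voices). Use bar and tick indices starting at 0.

bar 0: v0=C3 v1=C4 downbeat P8
bar 1: v0=A2 v1=F3 downbeat m6
bar 2: v0=F2 v1=D3 downbeat M6
bar 3: v0=E2 v1=C3 downbeat m6
bar 4: v0=B2 v1=G3 downbeat m6
bar 5: v0=C3 v1=C4 downbeat P8
  -> R4 @ bar 1 tick 2 v(0, 1): A2/D3 P4 untreated
  -> R2 @ bar 5 tick 0 v(0, 1): B2/G3 m6 -> C3/C4 P8 similar

(1, 2, R4, (0, 1))
(5, 0, R2, (0, 1))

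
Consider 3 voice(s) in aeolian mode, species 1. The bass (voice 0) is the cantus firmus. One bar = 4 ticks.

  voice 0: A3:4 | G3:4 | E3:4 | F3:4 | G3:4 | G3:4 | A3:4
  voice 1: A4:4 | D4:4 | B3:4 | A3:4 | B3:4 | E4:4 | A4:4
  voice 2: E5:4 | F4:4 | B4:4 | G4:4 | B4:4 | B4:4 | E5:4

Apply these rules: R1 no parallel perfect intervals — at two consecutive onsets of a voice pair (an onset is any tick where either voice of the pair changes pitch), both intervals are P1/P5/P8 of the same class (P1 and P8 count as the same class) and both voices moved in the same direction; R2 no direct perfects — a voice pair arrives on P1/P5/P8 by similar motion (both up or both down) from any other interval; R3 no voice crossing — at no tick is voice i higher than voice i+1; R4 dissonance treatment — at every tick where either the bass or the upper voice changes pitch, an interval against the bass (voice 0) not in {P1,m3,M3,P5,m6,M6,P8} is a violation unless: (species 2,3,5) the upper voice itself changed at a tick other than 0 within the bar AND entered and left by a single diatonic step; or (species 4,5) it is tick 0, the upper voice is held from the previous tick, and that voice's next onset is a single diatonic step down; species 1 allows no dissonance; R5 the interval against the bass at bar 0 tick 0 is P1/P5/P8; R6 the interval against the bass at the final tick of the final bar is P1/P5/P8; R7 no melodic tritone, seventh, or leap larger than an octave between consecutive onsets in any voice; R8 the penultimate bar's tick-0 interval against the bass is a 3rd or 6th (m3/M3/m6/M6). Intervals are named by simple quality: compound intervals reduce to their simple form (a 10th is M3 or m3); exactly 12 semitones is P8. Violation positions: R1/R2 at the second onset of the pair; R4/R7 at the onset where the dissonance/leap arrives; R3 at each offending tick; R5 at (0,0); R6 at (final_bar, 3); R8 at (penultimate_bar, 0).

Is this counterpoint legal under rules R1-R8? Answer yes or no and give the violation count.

No (10 violations)

bar 0: v0=A3 v1=A4 v2=E5 (P5)
bar 1: v0=G3 v1=D4 v2=F4 (m7)
bar 2: v0=E3 v1=B3 v2=B4 (P5)
bar 3: v0=F3 v1=A3 v2=G4 (M2)
bar 4: v0=G3 v1=B3 v2=B4 (M3)
bar 5: v0=G3 v1=E4 v2=B4 (M3)
bar 6: v0=A3 v1=A4 v2=E5 (P5)
  R2 @ bar1.0: A3/A4 P8 -> G3/D4 P5 similar
  R4 @ bar1.0: G3/F4 m7 untreated
  R7 @ bar1.0: E5->F4 leap 11st
  R1 @ bar2.0: G3/D4 P5 -> E3/B3 P5 similar
  R7 @ bar2.0: F4->B4 leap 6st
  R4 @ bar3.0: F3/G4 M2 untreated
  R2 @ bar4.0: A3/G4 m7 -> B3/B4 P8 similar
  R1 @ bar6.0: E4/B4 P5 -> A4/E5 P5 similar
  R2 @ bar6.0: G3/E4 M6 -> A3/A4 P8 similar
  R2 @ bar6.0: G3/B4 M3 -> A3/E5 P5 similar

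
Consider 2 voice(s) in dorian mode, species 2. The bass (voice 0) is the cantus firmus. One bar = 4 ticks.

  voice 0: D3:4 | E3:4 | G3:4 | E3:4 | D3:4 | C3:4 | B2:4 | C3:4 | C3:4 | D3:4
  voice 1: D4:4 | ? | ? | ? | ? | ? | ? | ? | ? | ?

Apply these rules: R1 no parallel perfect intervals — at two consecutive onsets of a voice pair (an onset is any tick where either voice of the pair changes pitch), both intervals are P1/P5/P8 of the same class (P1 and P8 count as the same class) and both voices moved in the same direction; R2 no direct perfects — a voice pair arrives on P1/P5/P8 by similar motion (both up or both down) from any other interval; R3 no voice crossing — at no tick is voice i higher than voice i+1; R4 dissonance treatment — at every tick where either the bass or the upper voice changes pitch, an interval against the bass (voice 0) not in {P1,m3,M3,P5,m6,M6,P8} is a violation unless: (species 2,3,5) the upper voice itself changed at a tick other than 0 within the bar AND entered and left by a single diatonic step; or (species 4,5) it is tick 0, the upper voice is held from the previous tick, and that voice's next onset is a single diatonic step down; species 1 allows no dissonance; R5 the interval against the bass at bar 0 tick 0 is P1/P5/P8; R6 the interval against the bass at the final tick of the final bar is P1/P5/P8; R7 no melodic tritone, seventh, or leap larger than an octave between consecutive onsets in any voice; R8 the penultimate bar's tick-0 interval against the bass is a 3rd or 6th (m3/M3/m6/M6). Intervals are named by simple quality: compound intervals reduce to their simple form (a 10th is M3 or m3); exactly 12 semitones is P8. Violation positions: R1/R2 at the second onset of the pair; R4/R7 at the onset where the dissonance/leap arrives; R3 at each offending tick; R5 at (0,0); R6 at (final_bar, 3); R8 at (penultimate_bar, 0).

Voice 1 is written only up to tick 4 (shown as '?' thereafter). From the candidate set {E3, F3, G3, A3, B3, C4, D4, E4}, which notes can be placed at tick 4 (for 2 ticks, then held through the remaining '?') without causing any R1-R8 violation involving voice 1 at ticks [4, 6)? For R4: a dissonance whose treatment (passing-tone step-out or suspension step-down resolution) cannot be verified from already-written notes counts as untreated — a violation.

{B3, C4, G3}

E3: violates R7
F3: violates R4
G3: legal
A3: violates R4
B3: legal
C4: legal
D4: violates R4
E4: violates R1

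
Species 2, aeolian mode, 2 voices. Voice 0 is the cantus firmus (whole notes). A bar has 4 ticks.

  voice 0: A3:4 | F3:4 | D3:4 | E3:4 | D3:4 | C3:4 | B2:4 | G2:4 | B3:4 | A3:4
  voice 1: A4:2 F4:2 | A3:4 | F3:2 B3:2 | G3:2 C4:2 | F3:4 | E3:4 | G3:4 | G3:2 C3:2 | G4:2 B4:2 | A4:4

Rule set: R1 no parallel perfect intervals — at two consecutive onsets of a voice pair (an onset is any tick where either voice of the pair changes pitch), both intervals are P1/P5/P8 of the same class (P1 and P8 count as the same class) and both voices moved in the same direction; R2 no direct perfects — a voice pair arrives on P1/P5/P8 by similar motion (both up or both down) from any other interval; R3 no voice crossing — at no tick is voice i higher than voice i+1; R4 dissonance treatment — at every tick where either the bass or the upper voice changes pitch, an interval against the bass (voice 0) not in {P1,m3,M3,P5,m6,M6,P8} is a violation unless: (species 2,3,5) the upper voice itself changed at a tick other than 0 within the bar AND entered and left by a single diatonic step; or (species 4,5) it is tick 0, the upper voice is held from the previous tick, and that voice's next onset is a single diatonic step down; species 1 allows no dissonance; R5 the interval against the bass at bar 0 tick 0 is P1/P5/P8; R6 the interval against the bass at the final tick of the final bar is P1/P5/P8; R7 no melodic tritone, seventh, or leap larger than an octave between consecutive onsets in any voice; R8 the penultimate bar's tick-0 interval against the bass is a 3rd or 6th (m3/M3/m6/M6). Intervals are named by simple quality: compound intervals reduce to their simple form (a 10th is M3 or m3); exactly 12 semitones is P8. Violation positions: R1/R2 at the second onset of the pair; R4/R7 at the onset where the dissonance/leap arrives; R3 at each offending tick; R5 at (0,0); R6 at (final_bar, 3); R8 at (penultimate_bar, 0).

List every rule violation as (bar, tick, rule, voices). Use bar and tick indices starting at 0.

(2, 2, R7, (1,))
(7, 2, R4, (0, 1))
(8, 0, R7, (0,))
(8, 0, R7, (1,))
(9, 0, R1, (0, 1))

bar 0: v0=A3 v1=A4 downbeat P8
bar 1: v0=F3 v1=A3 downbeat M3
bar 2: v0=D3 v1=F3 downbeat m3
bar 3: v0=E3 v1=G3 downbeat m3
bar 4: v0=D3 v1=F3 downbeat m3
bar 5: v0=C3 v1=E3 downbeat M3
bar 6: v0=B2 v1=G3 downbeat m6
bar 7: v0=G2 v1=G3 downbeat P8
bar 8: v0=B3 v1=G4 downbeat m6
bar 9: v0=A3 v1=A4 downbeat P8
  -> R7 @ bar 2 tick 2 v(1,): F3->B3 leap 6st
  -> R4 @ bar 7 tick 2 v(0, 1): G2/C3 P4 untreated
  -> R7 @ bar 8 tick 0 v(0,): G2->B3 leap 16st
  -> R7 @ bar 8 tick 0 v(1,): C3->G4 leap 19st
  -> R1 @ bar 9 tick 0 v(0, 1): B3/B4 P8 -> A3/A4 P8 similar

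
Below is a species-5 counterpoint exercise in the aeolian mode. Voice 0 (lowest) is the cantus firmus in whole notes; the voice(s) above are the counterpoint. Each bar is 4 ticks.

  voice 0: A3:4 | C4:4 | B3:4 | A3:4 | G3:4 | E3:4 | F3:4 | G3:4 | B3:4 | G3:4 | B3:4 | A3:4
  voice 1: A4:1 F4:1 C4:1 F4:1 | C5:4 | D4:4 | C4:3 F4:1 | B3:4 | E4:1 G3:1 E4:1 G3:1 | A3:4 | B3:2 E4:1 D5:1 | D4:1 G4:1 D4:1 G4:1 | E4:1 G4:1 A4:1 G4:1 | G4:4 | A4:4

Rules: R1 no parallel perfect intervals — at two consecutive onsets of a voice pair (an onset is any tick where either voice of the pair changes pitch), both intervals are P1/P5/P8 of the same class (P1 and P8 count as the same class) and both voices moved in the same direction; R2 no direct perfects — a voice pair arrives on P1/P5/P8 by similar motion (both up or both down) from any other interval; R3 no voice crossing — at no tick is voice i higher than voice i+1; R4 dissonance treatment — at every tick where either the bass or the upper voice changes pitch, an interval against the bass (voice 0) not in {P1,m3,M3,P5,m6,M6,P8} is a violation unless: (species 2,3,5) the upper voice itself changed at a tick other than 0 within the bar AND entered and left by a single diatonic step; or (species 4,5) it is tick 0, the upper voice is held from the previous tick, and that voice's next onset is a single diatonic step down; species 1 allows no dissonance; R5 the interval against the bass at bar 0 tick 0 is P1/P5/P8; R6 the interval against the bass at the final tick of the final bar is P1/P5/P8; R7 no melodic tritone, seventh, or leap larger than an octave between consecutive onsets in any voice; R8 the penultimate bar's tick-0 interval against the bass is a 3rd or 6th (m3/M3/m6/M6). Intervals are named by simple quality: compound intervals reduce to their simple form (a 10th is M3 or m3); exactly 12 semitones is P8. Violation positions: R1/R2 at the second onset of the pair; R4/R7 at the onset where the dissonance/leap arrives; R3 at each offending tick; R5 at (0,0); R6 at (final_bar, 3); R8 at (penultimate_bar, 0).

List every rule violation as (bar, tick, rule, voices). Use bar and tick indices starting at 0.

bar 0: v0=A3 v1=A4 downbeat P8
bar 1: v0=C4 v1=C5 downbeat P8
bar 2: v0=B3 v1=D4 downbeat m3
bar 3: v0=A3 v1=C4 downbeat m3
bar 4: v0=G3 v1=B3 downbeat M3
bar 5: v0=E3 v1=E4 downbeat P8
bar 6: v0=F3 v1=A3 downbeat M3
bar 7: v0=G3 v1=B3 downbeat M3
bar 8: v0=B3 v1=D4 downbeat m3
bar 9: v0=G3 v1=E4 downbeat M6
bar 10: v0=B3 v1=G4 downbeat m6
bar 11: v0=A3 v1=A4 downbeat P8
  -> R2 @ bar 1 tick 0 v(0, 1): A3/F4 m6 -> C4/C5 P8 similar
  -> R7 @ bar 2 tick 0 v(1,): C5->D4 leap 10st
  -> R7 @ bar 4 tick 0 v(1,): F4->B3 leap 6st
  -> R7 @ bar 7 tick 3 v(1,): E4->D5 leap 10st

(1, 0, R2, (0, 1))
(2, 0, R7, (1,))
(4, 0, R7, (1,))
(7, 3, R7, (1,))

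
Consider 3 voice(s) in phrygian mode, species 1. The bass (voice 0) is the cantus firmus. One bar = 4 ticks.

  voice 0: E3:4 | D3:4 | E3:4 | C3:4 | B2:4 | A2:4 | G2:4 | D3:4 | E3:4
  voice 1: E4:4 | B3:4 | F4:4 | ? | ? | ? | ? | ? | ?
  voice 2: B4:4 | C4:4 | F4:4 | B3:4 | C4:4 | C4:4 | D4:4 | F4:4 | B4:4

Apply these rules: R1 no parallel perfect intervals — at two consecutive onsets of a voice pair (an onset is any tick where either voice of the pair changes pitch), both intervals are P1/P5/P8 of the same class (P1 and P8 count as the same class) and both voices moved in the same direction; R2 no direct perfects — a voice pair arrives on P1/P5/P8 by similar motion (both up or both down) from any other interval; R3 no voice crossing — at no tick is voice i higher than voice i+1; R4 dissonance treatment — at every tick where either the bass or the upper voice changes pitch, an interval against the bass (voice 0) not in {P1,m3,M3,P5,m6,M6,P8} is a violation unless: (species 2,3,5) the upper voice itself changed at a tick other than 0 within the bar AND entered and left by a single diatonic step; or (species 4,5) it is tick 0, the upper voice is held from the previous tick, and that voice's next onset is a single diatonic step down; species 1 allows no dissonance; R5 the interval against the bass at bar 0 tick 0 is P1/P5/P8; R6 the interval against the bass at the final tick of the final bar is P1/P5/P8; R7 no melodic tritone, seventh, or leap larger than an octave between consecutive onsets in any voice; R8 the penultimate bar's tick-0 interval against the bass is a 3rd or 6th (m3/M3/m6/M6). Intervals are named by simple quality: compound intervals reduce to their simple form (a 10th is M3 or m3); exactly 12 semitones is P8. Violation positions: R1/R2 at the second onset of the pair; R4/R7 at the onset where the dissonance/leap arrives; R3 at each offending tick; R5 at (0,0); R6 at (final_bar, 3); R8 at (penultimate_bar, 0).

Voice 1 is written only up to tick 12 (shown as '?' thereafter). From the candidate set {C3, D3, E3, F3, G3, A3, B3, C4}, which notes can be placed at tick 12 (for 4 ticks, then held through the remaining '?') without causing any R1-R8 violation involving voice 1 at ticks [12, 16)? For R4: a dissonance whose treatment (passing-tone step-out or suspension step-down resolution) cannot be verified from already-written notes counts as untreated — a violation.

{A3}

C3: violates R2,R7
D3: violates R4,R7
E3: violates R2,R7
F3: violates R4
G3: violates R2,R7
A3: legal
B3: violates R1,R4,R7
C4: violates R2,R3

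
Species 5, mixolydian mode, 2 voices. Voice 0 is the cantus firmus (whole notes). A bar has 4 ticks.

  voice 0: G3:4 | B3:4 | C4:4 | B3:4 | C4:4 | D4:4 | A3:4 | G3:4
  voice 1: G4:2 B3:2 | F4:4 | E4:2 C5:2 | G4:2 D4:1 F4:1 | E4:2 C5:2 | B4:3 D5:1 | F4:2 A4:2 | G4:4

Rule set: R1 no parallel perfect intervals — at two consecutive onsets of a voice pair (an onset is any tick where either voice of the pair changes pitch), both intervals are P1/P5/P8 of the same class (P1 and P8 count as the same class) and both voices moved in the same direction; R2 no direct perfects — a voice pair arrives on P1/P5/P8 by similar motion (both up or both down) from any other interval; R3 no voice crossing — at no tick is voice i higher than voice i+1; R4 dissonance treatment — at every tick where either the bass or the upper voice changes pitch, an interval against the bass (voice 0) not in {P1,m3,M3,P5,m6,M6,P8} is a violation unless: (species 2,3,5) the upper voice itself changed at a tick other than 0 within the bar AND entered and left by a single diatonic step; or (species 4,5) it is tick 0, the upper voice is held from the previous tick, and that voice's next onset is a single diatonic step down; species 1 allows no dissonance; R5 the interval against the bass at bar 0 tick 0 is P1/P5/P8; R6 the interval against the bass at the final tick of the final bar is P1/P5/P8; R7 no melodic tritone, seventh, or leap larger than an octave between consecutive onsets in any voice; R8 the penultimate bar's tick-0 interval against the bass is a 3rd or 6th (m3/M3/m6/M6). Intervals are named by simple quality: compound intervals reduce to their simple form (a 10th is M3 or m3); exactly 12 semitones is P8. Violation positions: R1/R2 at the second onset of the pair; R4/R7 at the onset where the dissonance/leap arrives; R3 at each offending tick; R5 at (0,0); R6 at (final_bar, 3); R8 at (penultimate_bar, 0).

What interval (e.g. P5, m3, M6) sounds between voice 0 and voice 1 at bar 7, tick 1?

voice 0=G3 voice 1=G4 -> P8

P8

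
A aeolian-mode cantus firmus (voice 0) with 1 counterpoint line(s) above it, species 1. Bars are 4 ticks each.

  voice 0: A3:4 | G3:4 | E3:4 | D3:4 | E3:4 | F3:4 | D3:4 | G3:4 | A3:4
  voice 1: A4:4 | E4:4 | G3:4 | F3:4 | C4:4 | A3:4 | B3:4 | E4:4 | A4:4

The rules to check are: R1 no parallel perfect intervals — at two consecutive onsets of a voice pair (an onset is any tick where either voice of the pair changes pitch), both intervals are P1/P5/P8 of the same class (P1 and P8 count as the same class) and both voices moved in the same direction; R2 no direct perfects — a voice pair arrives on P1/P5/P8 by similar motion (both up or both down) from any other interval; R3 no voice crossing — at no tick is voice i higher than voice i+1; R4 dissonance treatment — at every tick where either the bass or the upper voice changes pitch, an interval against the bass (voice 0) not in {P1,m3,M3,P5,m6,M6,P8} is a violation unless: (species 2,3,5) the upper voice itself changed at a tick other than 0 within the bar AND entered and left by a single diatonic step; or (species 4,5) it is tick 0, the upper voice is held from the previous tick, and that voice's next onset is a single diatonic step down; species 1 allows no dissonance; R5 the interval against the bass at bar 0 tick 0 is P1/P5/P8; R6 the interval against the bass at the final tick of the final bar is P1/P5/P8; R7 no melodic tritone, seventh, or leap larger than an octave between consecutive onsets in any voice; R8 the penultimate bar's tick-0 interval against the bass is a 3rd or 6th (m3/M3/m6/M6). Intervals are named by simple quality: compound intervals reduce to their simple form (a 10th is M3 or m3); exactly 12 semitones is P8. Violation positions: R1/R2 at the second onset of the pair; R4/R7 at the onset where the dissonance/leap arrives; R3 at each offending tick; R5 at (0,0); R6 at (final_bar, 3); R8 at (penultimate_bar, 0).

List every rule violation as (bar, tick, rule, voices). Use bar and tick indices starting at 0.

(8, 0, R2, (0, 1))

bar 0: v0=A3 v1=A4 downbeat P8
bar 1: v0=G3 v1=E4 downbeat M6
bar 2: v0=E3 v1=G3 downbeat m3
bar 3: v0=D3 v1=F3 downbeat m3
bar 4: v0=E3 v1=C4 downbeat m6
bar 5: v0=F3 v1=A3 downbeat M3
bar 6: v0=D3 v1=B3 downbeat M6
bar 7: v0=G3 v1=E4 downbeat M6
bar 8: v0=A3 v1=A4 downbeat P8
  -> R2 @ bar 8 tick 0 v(0, 1): G3/E4 M6 -> A3/A4 P8 similar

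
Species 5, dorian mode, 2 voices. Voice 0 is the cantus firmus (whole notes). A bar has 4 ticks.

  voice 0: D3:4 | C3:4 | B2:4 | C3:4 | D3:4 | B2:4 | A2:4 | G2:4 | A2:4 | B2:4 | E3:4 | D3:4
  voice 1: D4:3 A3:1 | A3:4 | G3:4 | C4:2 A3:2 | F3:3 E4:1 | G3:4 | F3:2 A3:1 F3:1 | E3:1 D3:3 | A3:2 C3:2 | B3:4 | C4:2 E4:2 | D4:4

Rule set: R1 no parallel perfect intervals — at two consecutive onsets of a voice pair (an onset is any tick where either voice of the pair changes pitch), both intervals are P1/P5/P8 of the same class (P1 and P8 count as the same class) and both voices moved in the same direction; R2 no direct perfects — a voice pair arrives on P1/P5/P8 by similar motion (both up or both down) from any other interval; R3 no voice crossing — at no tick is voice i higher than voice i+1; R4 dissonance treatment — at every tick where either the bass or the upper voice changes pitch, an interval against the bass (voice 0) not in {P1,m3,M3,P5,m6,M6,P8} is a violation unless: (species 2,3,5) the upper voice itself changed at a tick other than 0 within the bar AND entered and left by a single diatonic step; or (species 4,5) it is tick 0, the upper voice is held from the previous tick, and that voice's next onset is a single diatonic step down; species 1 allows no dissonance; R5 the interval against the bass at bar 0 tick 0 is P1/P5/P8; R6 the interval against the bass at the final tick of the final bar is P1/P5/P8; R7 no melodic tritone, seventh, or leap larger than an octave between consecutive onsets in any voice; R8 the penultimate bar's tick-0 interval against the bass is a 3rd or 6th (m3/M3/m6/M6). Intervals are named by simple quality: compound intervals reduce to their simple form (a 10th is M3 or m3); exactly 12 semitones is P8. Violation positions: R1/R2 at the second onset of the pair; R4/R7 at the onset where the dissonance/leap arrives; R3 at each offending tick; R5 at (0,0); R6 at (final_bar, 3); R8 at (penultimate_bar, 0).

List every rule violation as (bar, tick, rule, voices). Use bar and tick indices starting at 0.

bar 0: v0=D3 v1=D4 downbeat P8
bar 1: v0=C3 v1=A3 downbeat M6
bar 2: v0=B2 v1=G3 downbeat m6
bar 3: v0=C3 v1=C4 downbeat P8
bar 4: v0=D3 v1=F3 downbeat m3
bar 5: v0=B2 v1=G3 downbeat m6
bar 6: v0=A2 v1=F3 downbeat m6
bar 7: v0=G2 v1=E3 downbeat M6
bar 8: v0=A2 v1=A3 downbeat P8
bar 9: v0=B2 v1=B3 downbeat P8
bar 10: v0=E3 v1=C4 downbeat m6
bar 11: v0=D3 v1=D4 downbeat P8
  -> R2 @ bar 3 tick 0 v(0, 1): B2/G3 m6 -> C3/C4 P8 similar
  -> R4 @ bar 4 tick 3 v(0, 1): D3/E4 M2 untreated
  -> R7 @ bar 4 tick 3 v(1,): F3->E4 leap 11st
  -> R2 @ bar 8 tick 0 v(0, 1): G2/D3 P5 -> A2/A3 P8 similar
  -> R2 @ bar 9 tick 0 v(0, 1): A2/C3 m3 -> B2/B3 P8 similar
  -> R7 @ bar 9 tick 0 v(1,): C3->B3 leap 11st
  -> R1 @ bar 11 tick 0 v(0, 1): E3/E4 P8 -> D3/D4 P8 similar

(3, 0, R2, (0, 1))
(4, 3, R4, (0, 1))
(4, 3, R7, (1,))
(8, 0, R2, (0, 1))
(9, 0, R2, (0, 1))
(9, 0, R7, (1,))
(11, 0, R1, (0, 1))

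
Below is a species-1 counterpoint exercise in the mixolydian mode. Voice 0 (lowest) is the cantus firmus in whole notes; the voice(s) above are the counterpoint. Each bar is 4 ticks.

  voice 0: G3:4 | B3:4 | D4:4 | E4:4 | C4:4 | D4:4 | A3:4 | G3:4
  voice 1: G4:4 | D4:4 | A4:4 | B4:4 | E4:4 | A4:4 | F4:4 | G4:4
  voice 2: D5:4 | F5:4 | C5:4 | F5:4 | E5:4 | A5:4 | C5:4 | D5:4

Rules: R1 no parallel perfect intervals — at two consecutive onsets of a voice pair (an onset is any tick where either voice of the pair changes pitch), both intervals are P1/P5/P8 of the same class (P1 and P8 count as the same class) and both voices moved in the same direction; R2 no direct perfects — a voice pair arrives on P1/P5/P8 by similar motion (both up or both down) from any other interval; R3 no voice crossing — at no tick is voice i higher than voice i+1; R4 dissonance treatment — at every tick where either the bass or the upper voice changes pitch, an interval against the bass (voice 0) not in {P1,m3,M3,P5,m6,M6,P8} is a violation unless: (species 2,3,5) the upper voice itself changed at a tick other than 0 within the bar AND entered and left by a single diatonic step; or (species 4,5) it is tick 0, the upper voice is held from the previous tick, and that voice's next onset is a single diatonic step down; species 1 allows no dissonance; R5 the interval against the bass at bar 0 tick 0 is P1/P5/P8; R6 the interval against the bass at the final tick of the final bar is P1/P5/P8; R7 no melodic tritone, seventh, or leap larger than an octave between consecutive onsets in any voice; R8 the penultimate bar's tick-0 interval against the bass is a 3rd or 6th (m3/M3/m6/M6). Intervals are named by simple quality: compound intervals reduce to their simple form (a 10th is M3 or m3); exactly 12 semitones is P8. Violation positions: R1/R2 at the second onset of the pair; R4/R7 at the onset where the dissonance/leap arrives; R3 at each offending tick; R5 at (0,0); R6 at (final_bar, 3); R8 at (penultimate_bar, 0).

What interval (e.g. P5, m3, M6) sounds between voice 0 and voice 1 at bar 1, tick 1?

voice 0=B3 voice 1=D4 -> m3

m3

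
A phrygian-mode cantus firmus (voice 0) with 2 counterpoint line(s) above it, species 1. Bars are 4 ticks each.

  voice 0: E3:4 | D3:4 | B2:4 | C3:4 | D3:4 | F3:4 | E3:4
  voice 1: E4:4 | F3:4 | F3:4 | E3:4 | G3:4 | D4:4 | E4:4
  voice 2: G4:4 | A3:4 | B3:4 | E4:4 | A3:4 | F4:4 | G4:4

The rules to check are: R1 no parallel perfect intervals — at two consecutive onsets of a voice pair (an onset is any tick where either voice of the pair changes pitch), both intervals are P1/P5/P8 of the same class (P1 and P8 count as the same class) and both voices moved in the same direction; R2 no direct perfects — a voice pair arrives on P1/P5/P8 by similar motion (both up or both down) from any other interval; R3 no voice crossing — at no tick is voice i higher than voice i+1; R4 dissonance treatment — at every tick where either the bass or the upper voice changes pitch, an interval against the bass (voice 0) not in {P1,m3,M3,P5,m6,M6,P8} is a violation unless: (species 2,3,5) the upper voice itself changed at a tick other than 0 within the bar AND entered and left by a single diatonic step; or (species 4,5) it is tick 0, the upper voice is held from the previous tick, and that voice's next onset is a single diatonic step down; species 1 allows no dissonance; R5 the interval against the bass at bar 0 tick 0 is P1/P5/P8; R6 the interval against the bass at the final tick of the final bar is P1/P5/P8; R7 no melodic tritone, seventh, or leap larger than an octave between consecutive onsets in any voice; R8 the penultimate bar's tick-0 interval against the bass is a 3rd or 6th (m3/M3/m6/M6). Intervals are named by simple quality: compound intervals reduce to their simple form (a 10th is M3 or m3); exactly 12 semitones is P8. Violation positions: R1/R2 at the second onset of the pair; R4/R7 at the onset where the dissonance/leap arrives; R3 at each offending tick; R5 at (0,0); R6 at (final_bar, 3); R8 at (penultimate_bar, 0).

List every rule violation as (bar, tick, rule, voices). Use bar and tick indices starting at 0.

bar 0: v0=E3 v1=E4 v2=G4 downbeat m3
bar 1: v0=D3 v1=F3 v2=A3 downbeat P5
bar 2: v0=B2 v1=F3 v2=B3 downbeat P8
bar 3: v0=C3 v1=E3 v2=E4 downbeat M3
bar 4: v0=D3 v1=G3 v2=A3 downbeat P5
bar 5: v0=F3 v1=D4 v2=F4 downbeat P8
bar 6: v0=E3 v1=E4 v2=G4 downbeat m3
  -> R5 @ bar 0 tick 0 v(0, 2): opens on m3
  -> R2 @ bar 1 tick 0 v(0, 2): E3/G4 m3 -> D3/A3 P5 similar
  -> R7 @ bar 1 tick 0 v(1,): E4->F3 leap 11st
  -> R7 @ bar 1 tick 0 v(2,): G4->A3 leap 10st
  -> R4 @ bar 2 tick 0 v(0, 1): B2/F3 TT untreated
  -> R4 @ bar 4 tick 0 v(0, 1): D3/G3 P4 untreated
  -> R2 @ bar 5 tick 0 v(0, 2): D3/A3 P5 -> F3/F4 P8 similar
  -> R8 @ bar 5 tick 0 v(0, 2): penult P8 not 3rd/6th
  -> R6 @ bar 6 tick 3 v(0, 2): closes on m3

(0, 0, R5, (0, 2))
(1, 0, R2, (0, 2))
(1, 0, R7, (1,))
(1, 0, R7, (2,))
(2, 0, R4, (0, 1))
(4, 0, R4, (0, 1))
(5, 0, R2, (0, 2))
(5, 0, R8, (0, 2))
(6, 3, R6, (0, 2))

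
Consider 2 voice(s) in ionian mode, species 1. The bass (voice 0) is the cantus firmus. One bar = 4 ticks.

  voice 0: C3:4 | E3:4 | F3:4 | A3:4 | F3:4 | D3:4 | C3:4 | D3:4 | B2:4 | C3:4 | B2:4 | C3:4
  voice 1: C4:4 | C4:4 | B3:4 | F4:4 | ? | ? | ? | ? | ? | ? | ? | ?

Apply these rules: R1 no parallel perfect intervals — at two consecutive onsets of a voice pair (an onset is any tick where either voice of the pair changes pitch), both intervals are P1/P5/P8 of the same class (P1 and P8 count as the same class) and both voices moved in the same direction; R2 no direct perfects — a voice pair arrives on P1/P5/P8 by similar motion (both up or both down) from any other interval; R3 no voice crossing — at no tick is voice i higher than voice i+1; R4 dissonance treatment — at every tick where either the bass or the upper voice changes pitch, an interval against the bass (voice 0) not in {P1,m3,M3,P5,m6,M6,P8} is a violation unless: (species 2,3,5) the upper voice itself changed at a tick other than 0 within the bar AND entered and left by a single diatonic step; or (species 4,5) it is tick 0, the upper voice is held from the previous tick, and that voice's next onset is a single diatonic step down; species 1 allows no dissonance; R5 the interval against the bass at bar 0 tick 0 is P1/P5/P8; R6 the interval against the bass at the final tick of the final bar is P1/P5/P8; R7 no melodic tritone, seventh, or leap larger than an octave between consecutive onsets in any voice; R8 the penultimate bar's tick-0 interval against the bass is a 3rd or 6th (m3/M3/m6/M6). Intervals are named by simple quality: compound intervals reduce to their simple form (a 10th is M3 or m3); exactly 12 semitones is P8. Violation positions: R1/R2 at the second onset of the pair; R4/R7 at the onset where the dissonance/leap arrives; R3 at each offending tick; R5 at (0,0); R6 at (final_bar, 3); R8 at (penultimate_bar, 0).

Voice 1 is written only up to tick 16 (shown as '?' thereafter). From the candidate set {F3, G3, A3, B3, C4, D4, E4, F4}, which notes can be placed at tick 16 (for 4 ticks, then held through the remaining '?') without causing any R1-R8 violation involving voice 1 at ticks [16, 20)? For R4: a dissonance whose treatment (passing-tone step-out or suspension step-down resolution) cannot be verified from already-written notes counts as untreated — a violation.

F3: violates R2
G3: violates R4,R7
A3: legal
B3: violates R4,R7
C4: violates R2
D4: legal
E4: violates R4
F4: legal

{A3, D4, F4}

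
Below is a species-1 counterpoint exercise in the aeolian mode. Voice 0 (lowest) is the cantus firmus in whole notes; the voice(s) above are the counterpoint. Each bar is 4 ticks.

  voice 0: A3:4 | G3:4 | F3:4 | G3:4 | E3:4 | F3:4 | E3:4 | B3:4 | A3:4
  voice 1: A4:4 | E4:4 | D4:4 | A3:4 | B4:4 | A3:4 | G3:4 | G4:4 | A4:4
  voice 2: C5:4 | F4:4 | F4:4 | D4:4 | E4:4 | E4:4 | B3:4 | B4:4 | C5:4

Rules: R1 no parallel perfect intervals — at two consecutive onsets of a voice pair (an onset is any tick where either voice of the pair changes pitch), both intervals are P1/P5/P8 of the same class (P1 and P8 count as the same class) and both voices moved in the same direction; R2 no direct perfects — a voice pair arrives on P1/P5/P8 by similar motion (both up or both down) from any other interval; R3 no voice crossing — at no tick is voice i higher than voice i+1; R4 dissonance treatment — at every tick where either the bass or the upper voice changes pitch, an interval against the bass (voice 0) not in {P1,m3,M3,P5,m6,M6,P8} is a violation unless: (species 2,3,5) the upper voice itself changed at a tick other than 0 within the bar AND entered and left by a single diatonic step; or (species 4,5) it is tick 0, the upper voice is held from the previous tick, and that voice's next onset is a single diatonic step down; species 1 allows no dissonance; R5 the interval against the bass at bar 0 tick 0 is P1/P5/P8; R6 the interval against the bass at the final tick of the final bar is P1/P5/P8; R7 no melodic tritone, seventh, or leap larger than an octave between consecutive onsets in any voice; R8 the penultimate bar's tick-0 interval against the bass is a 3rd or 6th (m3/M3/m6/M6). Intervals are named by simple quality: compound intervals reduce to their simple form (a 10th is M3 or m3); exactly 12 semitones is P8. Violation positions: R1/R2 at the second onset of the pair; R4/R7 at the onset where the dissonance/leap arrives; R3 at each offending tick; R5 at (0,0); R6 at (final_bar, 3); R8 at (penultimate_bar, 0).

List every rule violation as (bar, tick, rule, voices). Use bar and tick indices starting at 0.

(0, 0, R5, (0, 2))
(1, 0, R4, (0, 2))
(3, 0, R4, (0, 1))
(4, 0, R2, (1, 2))
(4, 0, R3, (1, 2))
(4, 0, R7, (1,))
(4, 1, R3, (1, 2))
(4, 2, R3, (1, 2))
(4, 3, R3, (1, 2))
(5, 0, R4, (0, 2))
(5, 0, R7, (1,))
(6, 0, R2, (0, 2))
(7, 0, R2, (0, 2))
(7, 0, R8, (0, 2))
(8, 3, R6, (0, 2))

bar 0: v0=A3 v1=A4 v2=C5 downbeat m3
bar 1: v0=G3 v1=E4 v2=F4 downbeat m7
bar 2: v0=F3 v1=D4 v2=F4 downbeat P8
bar 3: v0=G3 v1=A3 v2=D4 downbeat P5
bar 4: v0=E3 v1=B4 v2=E4 downbeat P8
bar 5: v0=F3 v1=A3 v2=E4 downbeat M7
bar 6: v0=E3 v1=G3 v2=B3 downbeat P5
bar 7: v0=B3 v1=G4 v2=B4 downbeat P8
bar 8: v0=A3 v1=A4 v2=C5 downbeat m3
  -> R5 @ bar 0 tick 0 v(0, 2): opens on m3
  -> R4 @ bar 1 tick 0 v(0, 2): G3/F4 m7 untreated
  -> R4 @ bar 3 tick 0 v(0, 1): G3/A3 M2 untreated
  -> R2 @ bar 4 tick 0 v(1, 2): A3/D4 P4 -> B4/E4 P5 similar
  -> R3 @ bar 4 tick 0 v(1, 2): B4 above E4
  -> R7 @ bar 4 tick 0 v(1,): A3->B4 leap 14st
  -> R3 @ bar 4 tick 1 v(1, 2): B4 above E4
  -> R3 @ bar 4 tick 2 v(1, 2): B4 above E4
  -> R3 @ bar 4 tick 3 v(1, 2): B4 above E4
  -> R4 @ bar 5 tick 0 v(0, 2): F3/E4 M7 untreated
  -> R7 @ bar 5 tick 0 v(1,): B4->A3 leap 14st
  -> R2 @ bar 6 tick 0 v(0, 2): F3/E4 M7 -> E3/B3 P5 similar
  -> R2 @ bar 7 tick 0 v(0, 2): E3/B3 P5 -> B3/B4 P8 similar
  -> R8 @ bar 7 tick 0 v(0, 2): penult P8 not 3rd/6th
  -> R6 @ bar 8 tick 3 v(0, 2): closes on m3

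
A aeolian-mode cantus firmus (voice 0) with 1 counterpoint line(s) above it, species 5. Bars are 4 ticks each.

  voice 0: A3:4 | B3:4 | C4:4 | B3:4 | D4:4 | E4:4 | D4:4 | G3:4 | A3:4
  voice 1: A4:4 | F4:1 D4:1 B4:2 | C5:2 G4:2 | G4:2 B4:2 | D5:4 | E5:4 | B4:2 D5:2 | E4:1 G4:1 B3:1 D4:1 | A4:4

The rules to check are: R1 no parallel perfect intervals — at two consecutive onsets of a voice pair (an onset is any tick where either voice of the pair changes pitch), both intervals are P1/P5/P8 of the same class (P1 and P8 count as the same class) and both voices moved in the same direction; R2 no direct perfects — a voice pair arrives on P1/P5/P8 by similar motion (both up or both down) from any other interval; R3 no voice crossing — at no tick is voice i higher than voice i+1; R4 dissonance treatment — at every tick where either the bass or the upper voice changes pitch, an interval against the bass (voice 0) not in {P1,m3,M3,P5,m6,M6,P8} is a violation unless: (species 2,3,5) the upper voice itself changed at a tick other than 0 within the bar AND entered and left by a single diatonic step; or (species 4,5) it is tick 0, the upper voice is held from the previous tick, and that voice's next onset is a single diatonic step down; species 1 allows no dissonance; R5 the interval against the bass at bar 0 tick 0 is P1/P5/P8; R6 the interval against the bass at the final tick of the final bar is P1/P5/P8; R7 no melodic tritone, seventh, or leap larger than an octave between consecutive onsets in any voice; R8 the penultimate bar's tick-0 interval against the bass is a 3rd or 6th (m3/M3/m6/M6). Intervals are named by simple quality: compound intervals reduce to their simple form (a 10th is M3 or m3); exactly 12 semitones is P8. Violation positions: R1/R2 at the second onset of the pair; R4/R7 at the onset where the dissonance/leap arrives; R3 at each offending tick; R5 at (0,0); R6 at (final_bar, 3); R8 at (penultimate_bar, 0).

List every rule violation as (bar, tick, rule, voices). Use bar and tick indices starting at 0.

(1, 0, R4, (0, 1))
(2, 0, R1, (0, 1))
(4, 0, R1, (0, 1))
(5, 0, R1, (0, 1))
(7, 0, R7, (1,))
(8, 0, R2, (0, 1))

bar 0: v0=A3 v1=A4 downbeat P8
bar 1: v0=B3 v1=F4 downbeat TT
bar 2: v0=C4 v1=C5 downbeat P8
bar 3: v0=B3 v1=G4 downbeat m6
bar 4: v0=D4 v1=D5 downbeat P8
bar 5: v0=E4 v1=E5 downbeat P8
bar 6: v0=D4 v1=B4 downbeat M6
bar 7: v0=G3 v1=E4 downbeat M6
bar 8: v0=A3 v1=A4 downbeat P8
  -> R4 @ bar 1 tick 0 v(0, 1): B3/F4 TT untreated
  -> R1 @ bar 2 tick 0 v(0, 1): B3/B4 P8 -> C4/C5 P8 similar
  -> R1 @ bar 4 tick 0 v(0, 1): B3/B4 P8 -> D4/D5 P8 similar
  -> R1 @ bar 5 tick 0 v(0, 1): D4/D5 P8 -> E4/E5 P8 similar
  -> R7 @ bar 7 tick 0 v(1,): D5->E4 leap 10st
  -> R2 @ bar 8 tick 0 v(0, 1): G3/D4 P5 -> A3/A4 P8 similar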